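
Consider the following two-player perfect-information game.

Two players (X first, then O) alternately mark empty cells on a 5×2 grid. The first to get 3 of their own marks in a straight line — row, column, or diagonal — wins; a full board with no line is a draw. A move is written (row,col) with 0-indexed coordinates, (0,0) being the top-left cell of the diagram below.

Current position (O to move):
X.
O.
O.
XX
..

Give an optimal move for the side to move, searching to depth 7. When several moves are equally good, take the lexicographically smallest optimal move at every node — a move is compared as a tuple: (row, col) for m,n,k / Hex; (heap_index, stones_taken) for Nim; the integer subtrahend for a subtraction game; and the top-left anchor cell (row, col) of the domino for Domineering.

p1 O@[X./O./O./XX/..]: (0,1)[XO/O./O./XX/..]-1 (1,1)[X./OO/O./XX/..]+0* (2,1)[X./O./OO/XX/..]+0 (4,0)[X./O./O./XX/O.]-1 (4,1)[X./O./O./XX/.O]+0
p2 X@[X./OO/O./XX/..]: (0,1)[XX/OO/O./XX/..]+0* (2,1)[X./OO/OX/XX/..]+0 (4,0)[X./OO/O./XX/X.]+0 (4,1)[X./OO/O./XX/.X]+0
p3 O@[XX/OO/O./XX/..]: (2,1)[XX/OO/OO/XX/..]+0* (4,0)[XX/OO/O./XX/O.]+0 (4,1)[XX/OO/O./XX/.O]+0
p4 X@[XX/OO/OO/XX/..]: (4,0)[XX/OO/OO/XX/X.]+0* (4,1)[XX/OO/OO/XX/.X]+0
p5 O@[XX/OO/OO/XX/X.]: (4,1)[XX/OO/OO/XX/XO]+0*
p6 X@[XX/OO/OO/XX/XO] terminal +0; root [X./O./O./XX/..] d7

O's best at [X./O./O./XX/..]: (1,1)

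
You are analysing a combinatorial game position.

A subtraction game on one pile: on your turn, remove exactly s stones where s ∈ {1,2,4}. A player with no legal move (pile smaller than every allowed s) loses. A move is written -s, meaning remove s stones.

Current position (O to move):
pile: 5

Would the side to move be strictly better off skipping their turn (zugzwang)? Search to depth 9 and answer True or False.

zugzwang(5, O) = False

ply 1, O at 5 | -1=-1→4; -2=+1→3*; -4=-1→1
ply 2, X at 3 | -1=-1→2*; -2=-1→1
ply 3, O at 2 | -1=-1→1; -2=+1→0*
ply 4: 0 is terminal -1 (X); from 5 depth 9
pass branch (X moves first from the same position):
  | ply 1, X at 5 | -1=-1→4; -2=+1→3*; -4=-1→1
  | ply 2, O at 3 | -1=-1→2*; -2=-1→1
  | ply 3, X at 2 | -1=-1→1; -2=+1→0*
  | ply 4: 0 is terminal -1 (O); from 5 depth 9
O moving scores +1; O passing scores -1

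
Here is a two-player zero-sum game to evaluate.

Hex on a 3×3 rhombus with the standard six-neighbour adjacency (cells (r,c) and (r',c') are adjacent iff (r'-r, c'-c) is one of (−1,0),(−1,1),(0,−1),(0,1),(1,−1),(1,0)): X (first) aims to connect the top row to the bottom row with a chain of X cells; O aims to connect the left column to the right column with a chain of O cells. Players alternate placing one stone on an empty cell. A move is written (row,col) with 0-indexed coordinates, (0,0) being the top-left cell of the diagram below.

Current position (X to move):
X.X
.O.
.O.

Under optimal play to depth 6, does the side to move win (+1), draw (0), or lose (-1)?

value(X.X/.O./.O., X) = -1

ply 1, X at X.X/.O./.O. | (0,1)=-1→XXX/.O./.O.*; (1,0)=-1→X.X/XO./.O.; (1,2)=-1→X.X/.OX/.O.; (2,0)=-1→X.X/.O./XO.; (2,2)=-1→X.X/.O./.OX
ply 2, O at XXX/.O./.O. | (1,0)=+1→XXX/OO./.O.*; (1,2)=+1→XXX/.OO/.O.; (2,0)=+1→XXX/.O./OO.; (2,2)=+1→XXX/.O./.OO
ply 3, X at XXX/OO./.O. | (1,2)=-1→XXX/OOX/.O.*; (2,0)=-1→XXX/OO./XO.; (2,2)=-1→XXX/OO./.OX
ply 4, O at XXX/OOX/.O. | (2,0)=-1→XXX/OOX/OO.; (2,2)=+1→XXX/OOX/.OO*
ply 5: XXX/OOX/.OO is terminal -1 (X); from X.X/.O./.O. depth 6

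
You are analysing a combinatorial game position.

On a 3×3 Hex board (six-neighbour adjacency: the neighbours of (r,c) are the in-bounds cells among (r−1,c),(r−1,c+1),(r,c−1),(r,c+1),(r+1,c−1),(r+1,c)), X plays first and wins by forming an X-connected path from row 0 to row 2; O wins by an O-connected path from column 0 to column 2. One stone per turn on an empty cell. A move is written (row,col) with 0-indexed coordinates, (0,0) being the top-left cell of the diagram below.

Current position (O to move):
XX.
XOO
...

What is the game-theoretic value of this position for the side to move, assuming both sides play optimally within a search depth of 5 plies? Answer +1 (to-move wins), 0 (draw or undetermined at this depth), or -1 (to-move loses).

p1 O@[XX./XOO/...]: (0,2)[XXO/XOO/...]-1 (2,0)[XX./XOO/O..]+1* (2,1)[XX./XOO/.O.]-1 (2,2)[XX./XOO/..O]-1
p2 X@[XX./XOO/O..] terminal -1; root [XX./XOO/...] d5

value(XX./XOO/..., O) = +1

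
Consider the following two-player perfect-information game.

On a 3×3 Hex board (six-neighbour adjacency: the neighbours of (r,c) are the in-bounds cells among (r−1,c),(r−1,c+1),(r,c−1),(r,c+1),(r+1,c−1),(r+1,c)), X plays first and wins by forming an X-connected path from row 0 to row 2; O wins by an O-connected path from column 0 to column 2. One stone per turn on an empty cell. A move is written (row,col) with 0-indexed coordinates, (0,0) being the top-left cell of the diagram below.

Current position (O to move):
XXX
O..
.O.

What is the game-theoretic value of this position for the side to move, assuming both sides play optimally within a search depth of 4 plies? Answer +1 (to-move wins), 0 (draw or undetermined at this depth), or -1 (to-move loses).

ply 1, O at XXX/O../.O. | (1,1)=+1→XXX/OO./.O.*; (1,2)=+1→XXX/O.O/.O.; (2,0)=+1→XXX/O../OO.; (2,2)=+1→XXX/O../.OO
ply 2, X at XXX/OO./.O. | (1,2)=-1→XXX/OOX/.O.*; (2,0)=-1→XXX/OO./XO.; (2,2)=-1→XXX/OO./.OX
ply 3, O at XXX/OOX/.O. | (2,0)=-1→XXX/OOX/OO.; (2,2)=+1→XXX/OOX/.OO*
ply 4: XXX/OOX/.OO is terminal -1 (X); from XXX/O../.O. depth 4

value(XXX/O../.O., O) = +1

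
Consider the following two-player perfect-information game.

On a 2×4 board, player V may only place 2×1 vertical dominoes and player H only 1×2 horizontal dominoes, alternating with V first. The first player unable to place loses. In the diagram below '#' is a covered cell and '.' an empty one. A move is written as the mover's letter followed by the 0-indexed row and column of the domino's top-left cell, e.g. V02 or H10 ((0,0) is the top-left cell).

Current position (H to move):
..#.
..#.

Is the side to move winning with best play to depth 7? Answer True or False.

ply 1, H at ..#./..#. | H00=+1→###./..#.*; H10=+1→..#./###.
ply 2, V at ###./..#. | V03=-1→####/..##*
ply 3, H at ####/..## | H10=+1→####/####*
ply 4: ####/#### is terminal -1 (V); from ..#./..#. depth 7

H winning at [..#./..#.]: True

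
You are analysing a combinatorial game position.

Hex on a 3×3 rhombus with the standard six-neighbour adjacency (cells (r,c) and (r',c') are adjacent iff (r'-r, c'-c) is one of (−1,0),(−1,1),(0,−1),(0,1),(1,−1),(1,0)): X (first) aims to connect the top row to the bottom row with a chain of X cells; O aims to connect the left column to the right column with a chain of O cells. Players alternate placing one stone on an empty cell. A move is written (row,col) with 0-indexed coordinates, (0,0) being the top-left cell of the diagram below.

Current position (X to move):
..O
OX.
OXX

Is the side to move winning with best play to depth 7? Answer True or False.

p1 X@[..O/OX./OXX]: (0,0)[X.O/OX./OXX]-1 (0,1)[.XO/OX./OXX]+1* (1,2)[..O/OXX/OXX]-1
p2 O@[.XO/OX./OXX] terminal -1; root [..O/OX./OXX] d7

X winning at [..O/OX./OXX]: True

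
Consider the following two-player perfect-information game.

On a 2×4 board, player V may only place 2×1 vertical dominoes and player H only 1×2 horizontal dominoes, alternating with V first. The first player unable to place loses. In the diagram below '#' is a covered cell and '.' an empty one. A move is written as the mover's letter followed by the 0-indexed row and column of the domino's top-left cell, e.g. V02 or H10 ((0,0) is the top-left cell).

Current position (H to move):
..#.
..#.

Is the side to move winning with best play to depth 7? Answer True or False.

H winning at [..#./..#.]: True

ply 1, H at ..#./..#. | H00=+1→###./..#.*; H10=+1→..#./###.
ply 2, V at ###./..#. | V03=-1→####/..##*
ply 3, H at ####/..## | H10=+1→####/####*
ply 4: ####/#### is terminal -1 (V); from ..#./..#. depth 7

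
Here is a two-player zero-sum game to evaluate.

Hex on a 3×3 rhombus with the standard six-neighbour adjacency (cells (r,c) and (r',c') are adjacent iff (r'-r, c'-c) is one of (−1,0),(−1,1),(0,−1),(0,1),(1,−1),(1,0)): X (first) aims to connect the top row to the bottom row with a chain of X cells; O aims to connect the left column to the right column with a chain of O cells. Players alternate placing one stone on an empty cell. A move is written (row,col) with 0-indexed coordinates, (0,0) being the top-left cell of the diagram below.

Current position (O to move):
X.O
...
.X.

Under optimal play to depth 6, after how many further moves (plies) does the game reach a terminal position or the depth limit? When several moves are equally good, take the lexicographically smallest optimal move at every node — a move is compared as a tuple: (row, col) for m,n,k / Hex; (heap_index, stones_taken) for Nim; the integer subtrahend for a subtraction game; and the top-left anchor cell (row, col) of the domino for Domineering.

PV length from [X.O/.../.X.]: 3 plies

[X.O/.../.X.] O move#1: (0,1):-1/XOO/.../.X., (1,0):+1/X.O/O../.X.*, (1,1):+1/X.O/.O./.X., (1,2):-1/X.O/..O/.X., (2,0):-1/X.O/.../OX., (2,2):-1/X.O/.../.XO
[X.O/O../.X.] X move#2: (0,1):-1/XXO/O../.X.*, (1,1):-1/X.O/OX./.X., (1,2):-1/X.O/O.X/.X., (2,0):-1/X.O/O../XX., (2,2):-1/X.O/O../.XX
[XXO/O../.X.] O move#3: (1,1):+1/XXO/OO./.X.*, (1,2):-1/XXO/O.O/.X., (2,0):-1/XXO/O../OX., (2,2):-1/XXO/O../.XO
[XXO/OO./.X.] end (terminal -1, X#4); searched X.O/.../.X. to 6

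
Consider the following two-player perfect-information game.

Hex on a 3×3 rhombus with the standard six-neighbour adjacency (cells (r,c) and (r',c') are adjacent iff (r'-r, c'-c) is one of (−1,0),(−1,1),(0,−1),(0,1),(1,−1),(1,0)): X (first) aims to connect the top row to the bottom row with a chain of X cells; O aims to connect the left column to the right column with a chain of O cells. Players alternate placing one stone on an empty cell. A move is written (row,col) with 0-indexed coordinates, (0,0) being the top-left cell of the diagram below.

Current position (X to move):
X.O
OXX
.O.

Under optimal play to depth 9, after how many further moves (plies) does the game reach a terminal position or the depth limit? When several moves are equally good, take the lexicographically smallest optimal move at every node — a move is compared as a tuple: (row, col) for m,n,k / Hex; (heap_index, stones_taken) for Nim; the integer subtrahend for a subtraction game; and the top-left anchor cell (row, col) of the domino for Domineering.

[X.O/OXX/.O.] X move#1: (0,1):+1/XXO/OXX/.O.*, (2,0):-1/X.O/OXX/XO., (2,2):-1/X.O/OXX/.OX
[XXO/OXX/.O.] O move#2: (2,0):-1/XXO/OXX/OO.*, (2,2):-1/XXO/OXX/.OO
[XXO/OXX/OO.] X move#3: (2,2):+1/XXO/OXX/OOX*
[XXO/OXX/OOX] end (terminal -1, O#4); searched X.O/OXX/.O. to 9

PV length from [X.O/OXX/.O.]: 3 plies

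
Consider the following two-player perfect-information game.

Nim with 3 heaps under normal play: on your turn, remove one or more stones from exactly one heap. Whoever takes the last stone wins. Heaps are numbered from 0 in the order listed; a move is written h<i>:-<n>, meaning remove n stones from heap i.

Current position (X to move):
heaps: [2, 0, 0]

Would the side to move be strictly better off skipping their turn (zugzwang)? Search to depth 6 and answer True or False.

p1 X@[(2,0,0)]: h0:-1[(1,0,0)]-1 h0:-2[(0,0,0)]+1*
p2 O@[(0,0,0)] terminal -1; root [(2,0,0)] d6
if X skipped the turn, O would face:
~ p1 O@[(2,0,0)]: h0:-1[(1,0,0)]-1 h0:-2[(0,0,0)]+1*
~ p2 X@[(0,0,0)] terminal -1; root [(2,0,0)] d6
compare (X): move=+1 vs pass=-1

zugzwang((2,0,0), X) = False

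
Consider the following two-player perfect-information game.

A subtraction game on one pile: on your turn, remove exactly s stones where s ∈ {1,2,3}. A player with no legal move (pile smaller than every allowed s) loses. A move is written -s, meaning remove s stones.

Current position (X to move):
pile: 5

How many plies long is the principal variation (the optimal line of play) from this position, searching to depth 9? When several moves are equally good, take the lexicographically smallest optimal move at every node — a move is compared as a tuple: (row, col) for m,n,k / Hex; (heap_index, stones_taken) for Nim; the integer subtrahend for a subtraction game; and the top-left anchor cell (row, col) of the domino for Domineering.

[5] X move#1: -1:+1/4*, -2:-1/3, -3:-1/2
[4] O move#2: -1:-1/3*, -2:-1/2, -3:-1/1
[3] X move#3: -1:-1/2, -2:-1/1, -3:+1/0*
[0] end (terminal -1, O#4); searched 5 to 9

PV length from [5]: 3 plies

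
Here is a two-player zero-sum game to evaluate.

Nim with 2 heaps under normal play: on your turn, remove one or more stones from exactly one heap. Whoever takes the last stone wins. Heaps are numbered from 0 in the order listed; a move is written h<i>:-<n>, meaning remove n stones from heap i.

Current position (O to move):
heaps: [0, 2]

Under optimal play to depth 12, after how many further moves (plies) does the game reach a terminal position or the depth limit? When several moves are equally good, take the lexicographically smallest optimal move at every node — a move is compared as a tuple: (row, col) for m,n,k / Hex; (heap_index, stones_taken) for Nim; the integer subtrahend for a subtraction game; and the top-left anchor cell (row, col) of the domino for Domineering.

[(0,2)] O move#1: h1:-1:-1/(0,1), h1:-2:+1/(0,0)*
[(0,0)] end (terminal -1, X#2); searched (0,2) to 12

PV length from [(0,2)]: 1 ply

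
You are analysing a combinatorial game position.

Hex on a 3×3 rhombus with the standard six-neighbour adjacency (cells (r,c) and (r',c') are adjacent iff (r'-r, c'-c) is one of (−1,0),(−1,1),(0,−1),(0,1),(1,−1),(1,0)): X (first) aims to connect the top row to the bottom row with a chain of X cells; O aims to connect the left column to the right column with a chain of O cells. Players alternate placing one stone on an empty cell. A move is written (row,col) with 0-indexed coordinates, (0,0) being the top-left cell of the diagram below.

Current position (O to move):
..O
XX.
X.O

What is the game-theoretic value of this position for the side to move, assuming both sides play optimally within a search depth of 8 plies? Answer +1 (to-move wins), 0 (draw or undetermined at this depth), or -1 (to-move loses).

ply 1, O at ..O/XX./X.O | (0,0)=-1→O.O/XX./X.O*; (0,1)=-1→.OO/XX./X.O; (1,2)=-1→..O/XXO/X.O; (2,1)=-1→..O/XX./XOO
ply 2, X at O.O/XX./X.O | (0,1)=+1→OXO/XX./X.O*; (1,2)=-1→O.O/XXX/X.O; (2,1)=-1→O.O/XX./XXO
ply 3: OXO/XX./X.O is terminal -1 (O); from ..O/XX./X.O depth 8

value(..O/XX./X.O, O) = -1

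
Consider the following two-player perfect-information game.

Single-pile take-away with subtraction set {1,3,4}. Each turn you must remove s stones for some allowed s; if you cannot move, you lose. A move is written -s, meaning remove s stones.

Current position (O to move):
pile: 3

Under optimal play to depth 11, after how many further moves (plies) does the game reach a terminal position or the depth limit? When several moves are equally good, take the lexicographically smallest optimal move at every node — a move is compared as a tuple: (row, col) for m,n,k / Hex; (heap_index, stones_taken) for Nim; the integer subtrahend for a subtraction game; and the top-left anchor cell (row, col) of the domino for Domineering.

PV length from [3]: 3 plies

ply 1, O at 3 | -1=+1→2*; -3=+1→0
ply 2, X at 2 | -1=-1→1*
ply 3, O at 1 | -1=+1→0*
ply 4: 0 is terminal -1 (X); from 3 depth 11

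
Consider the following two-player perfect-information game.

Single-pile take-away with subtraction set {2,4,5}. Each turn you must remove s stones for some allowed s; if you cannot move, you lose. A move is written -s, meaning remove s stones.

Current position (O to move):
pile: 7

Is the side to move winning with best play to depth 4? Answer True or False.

p1 O@[7]: -2[5]-1* -4[3]-1 -5[2]-1
p2 X@[5]: -2[3]-1 -4[1]+1* -5[0]+1
p3 O@[1] terminal -1; root [7] d4

O winning at [7]: False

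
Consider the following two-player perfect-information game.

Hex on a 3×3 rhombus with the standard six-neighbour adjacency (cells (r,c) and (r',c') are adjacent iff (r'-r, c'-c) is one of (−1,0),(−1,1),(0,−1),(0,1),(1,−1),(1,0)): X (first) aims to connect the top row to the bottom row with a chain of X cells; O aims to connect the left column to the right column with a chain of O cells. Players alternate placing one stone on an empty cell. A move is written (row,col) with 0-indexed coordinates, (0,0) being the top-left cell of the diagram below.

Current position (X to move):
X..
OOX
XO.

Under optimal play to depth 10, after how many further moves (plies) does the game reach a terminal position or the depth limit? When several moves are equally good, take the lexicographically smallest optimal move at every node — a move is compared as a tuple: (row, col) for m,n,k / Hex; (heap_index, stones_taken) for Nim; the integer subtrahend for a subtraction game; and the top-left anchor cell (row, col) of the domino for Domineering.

PV length from [X../OOX/XO.]: 2 plies

p1 X@[X../OOX/XO.]: (0,1)[XX./OOX/XO.]-1* (0,2)[X.X/OOX/XO.]-1 (2,2)[X../OOX/XOX]-1
p2 O@[XX./OOX/XO.]: (0,2)[XXO/OOX/XO.]+1* (2,2)[XX./OOX/XOO]+1
p3 X@[XXO/OOX/XO.] terminal -1; root [X../OOX/XO.] d10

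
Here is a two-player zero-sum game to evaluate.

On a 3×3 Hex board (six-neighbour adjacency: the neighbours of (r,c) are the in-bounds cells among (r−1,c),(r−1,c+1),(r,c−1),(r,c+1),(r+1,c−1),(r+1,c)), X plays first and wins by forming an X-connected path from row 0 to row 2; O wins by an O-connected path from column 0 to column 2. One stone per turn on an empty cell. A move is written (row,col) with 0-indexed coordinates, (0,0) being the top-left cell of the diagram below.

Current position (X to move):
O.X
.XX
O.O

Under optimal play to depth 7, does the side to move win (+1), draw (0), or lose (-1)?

value(O.X/.XX/O.O, X) = +1

ply 1, X at O.X/.XX/O.O | (0,1)=-1→OXX/.XX/O.O; (1,0)=-1→O.X/XXX/O.O; (2,1)=+1→O.X/.XX/OXO*
ply 2: O.X/.XX/OXO is terminal -1 (O); from O.X/.XX/O.O depth 7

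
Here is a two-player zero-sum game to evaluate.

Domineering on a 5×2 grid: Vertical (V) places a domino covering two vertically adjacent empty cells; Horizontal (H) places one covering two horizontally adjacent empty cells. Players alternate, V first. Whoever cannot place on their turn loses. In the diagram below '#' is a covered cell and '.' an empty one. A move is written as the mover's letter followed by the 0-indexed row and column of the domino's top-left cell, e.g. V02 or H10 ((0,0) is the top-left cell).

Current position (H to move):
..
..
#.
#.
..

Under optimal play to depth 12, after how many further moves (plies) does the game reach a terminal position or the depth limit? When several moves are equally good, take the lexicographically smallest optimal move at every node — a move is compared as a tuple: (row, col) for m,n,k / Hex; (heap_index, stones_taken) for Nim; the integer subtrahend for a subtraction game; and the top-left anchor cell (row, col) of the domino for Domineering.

[../../#./#./..] H move#1: H00:+1/##/../#./#./..*, H10:+1/../##/#./#./.., H40:-1/../../#./#./##
[##/../#./#./..] V move#2: V11:-1/##/.#/##/#./..*, V21:-1/##/../##/##/.., V31:-1/##/../#./##/.#
[##/.#/##/#./..] H move#3: H40:+1/##/.#/##/#./##*
[##/.#/##/#./##] end (terminal -1, V#4); searched ../../#./#./.. to 12

PV length from [../../#./#./..]: 3 plies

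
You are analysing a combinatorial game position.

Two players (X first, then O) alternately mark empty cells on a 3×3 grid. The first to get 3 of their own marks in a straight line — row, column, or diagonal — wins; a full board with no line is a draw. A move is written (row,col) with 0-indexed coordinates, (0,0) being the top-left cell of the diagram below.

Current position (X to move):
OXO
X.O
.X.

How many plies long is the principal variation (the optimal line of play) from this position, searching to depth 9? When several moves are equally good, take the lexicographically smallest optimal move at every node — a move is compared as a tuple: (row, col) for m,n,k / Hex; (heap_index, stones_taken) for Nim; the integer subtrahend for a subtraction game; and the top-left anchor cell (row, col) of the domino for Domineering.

PV length from [OXO/X.O/.X.]: 1 ply

ply 1, X at OXO/X.O/.X. | (1,1)=+1→OXO/XXO/.X.*; (2,0)=-1→OXO/X.O/XX.; (2,2)=+1→OXO/X.O/.XX
ply 2: OXO/XXO/.X. is terminal -1 (O); from OXO/X.O/.X. depth 9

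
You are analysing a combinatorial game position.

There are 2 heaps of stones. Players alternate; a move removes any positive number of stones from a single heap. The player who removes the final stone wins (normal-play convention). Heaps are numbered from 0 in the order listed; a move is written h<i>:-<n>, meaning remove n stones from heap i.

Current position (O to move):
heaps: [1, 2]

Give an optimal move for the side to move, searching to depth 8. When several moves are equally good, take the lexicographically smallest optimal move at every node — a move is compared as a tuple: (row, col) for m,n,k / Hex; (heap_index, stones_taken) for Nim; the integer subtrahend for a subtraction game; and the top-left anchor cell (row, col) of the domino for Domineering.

O's best at [(1,2)]: h1:-1

ply 1, O at (1,2) | h0:-1=-1→(0,2); h1:-1=+1→(1,1)*; h1:-2=-1→(1,0)
ply 2, X at (1,1) | h0:-1=-1→(0,1)*; h1:-1=-1→(1,0)
ply 3, O at (0,1) | h1:-1=+1→(0,0)*
ply 4: (0,0) is terminal -1 (X); from (1,2) depth 8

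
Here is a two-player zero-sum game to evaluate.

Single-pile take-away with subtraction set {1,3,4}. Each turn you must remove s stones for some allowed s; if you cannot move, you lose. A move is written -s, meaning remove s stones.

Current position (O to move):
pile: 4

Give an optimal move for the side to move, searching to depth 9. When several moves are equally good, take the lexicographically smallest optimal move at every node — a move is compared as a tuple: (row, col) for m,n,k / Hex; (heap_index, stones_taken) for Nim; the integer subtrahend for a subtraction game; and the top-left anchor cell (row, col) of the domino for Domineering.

O's best at [4]: -4

p1 O@[4]: -1[3]-1 -3[1]-1 -4[0]+1*
p2 X@[0] terminal -1; root [4] d9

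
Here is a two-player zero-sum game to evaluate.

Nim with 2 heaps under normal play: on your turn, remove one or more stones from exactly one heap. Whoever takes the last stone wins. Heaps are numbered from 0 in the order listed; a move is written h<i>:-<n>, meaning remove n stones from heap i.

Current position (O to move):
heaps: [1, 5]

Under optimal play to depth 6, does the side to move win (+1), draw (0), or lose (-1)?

ply 1, O at (1,5) | h0:-1=-1→(0,5); h1:-1=-1→(1,4); h1:-2=-1→(1,3); h1:-3=-1→(1,2); h1:-4=+1→(1,1)*; h1:-5=-1→(1,0)
ply 2, X at (1,1) | h0:-1=-1→(0,1)*; h1:-1=-1→(1,0)
ply 3, O at (0,1) | h1:-1=+1→(0,0)*
ply 4: (0,0) is terminal -1 (X); from (1,5) depth 6

value((1,5), O) = +1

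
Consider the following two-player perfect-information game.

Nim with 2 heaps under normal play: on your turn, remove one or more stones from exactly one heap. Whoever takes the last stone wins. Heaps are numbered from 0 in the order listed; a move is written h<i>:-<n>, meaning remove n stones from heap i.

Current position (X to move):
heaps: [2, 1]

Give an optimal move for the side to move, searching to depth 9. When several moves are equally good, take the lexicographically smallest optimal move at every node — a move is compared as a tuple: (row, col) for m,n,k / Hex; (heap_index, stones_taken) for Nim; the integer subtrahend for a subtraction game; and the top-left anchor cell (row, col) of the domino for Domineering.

p1 X@[(2,1)]: h0:-1[(1,1)]+1* h0:-2[(0,1)]-1 h1:-1[(2,0)]-1
p2 O@[(1,1)]: h0:-1[(0,1)]-1* h1:-1[(1,0)]-1
p3 X@[(0,1)]: h1:-1[(0,0)]+1*
p4 O@[(0,0)] terminal -1; root [(2,1)] d9

X's best at [(2,1)]: h0:-1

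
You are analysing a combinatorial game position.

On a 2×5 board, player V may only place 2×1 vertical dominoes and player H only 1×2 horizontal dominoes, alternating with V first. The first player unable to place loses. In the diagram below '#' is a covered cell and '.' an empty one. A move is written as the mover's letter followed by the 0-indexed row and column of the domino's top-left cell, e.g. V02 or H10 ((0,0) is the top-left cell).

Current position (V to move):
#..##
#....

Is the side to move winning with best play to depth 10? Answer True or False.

ply 1, V at #..##/#.... | V01=-1→##.##/##...; V02=+1→#.###/#.#..*
ply 2, H at #.###/#.#.. | H13=-1→#.###/#.###*
ply 3, V at #.###/#.### | V01=+1→#####/#####*
ply 4: #####/##### is terminal -1 (H); from #..##/#.... depth 10

V winning at [#..##/#....]: True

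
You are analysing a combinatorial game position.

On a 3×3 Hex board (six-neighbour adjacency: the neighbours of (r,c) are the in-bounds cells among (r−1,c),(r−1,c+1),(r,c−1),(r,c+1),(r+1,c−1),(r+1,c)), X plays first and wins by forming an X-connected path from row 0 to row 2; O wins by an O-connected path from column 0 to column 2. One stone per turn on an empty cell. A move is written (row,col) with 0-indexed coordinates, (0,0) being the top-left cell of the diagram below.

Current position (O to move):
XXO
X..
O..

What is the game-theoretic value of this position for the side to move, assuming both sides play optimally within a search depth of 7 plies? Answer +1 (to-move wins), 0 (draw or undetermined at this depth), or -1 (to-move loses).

value(XXO/X../O.., O) = +1

ply 1, O at XXO/X../O.. | (1,1)=+1→XXO/XO./O..*; (1,2)=+1→XXO/X.O/O..; (2,1)=+1→XXO/X../OO.; (2,2)=+1→XXO/X../O.O
ply 2: XXO/XO./O.. is terminal -1 (X); from XXO/X../O.. depth 7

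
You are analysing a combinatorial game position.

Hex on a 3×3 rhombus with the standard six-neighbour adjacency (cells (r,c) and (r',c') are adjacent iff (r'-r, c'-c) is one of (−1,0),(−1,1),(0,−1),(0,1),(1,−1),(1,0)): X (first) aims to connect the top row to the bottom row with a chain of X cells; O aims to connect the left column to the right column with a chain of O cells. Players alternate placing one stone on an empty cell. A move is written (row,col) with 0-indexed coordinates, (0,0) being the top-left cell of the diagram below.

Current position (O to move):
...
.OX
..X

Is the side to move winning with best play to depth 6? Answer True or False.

ply 1, O at .../.OX/..X | (0,0)=-1→O../.OX/..X; (0,1)=-1→.O./.OX/..X; (0,2)=+1→..O/.OX/..X*; (1,0)=-1→.../OOX/..X; (2,0)=-1→.../.OX/O.X; (2,1)=-1→.../.OX/.OX
ply 2, X at ..O/.OX/..X | (0,0)=-1→X.O/.OX/..X*; (0,1)=-1→.XO/.OX/..X; (1,0)=-1→..O/XOX/..X; (2,0)=-1→..O/.OX/X.X; (2,1)=-1→..O/.OX/.XX
ply 3, O at X.O/.OX/..X | (0,1)=+1→XOO/.OX/..X*; (1,0)=+1→X.O/OOX/..X; (2,0)=+1→X.O/.OX/O.X; (2,1)=+1→X.O/.OX/.OX
ply 4, X at XOO/.OX/..X | (1,0)=-1→XOO/XOX/..X*; (2,0)=-1→XOO/.OX/X.X; (2,1)=-1→XOO/.OX/.XX
ply 5, O at XOO/XOX/..X | (2,0)=+1→XOO/XOX/O.X*; (2,1)=-1→XOO/XOX/.OX
ply 6: XOO/XOX/O.X is terminal -1 (X); from .../.OX/..X depth 6

O winning at [.../.OX/..X]: True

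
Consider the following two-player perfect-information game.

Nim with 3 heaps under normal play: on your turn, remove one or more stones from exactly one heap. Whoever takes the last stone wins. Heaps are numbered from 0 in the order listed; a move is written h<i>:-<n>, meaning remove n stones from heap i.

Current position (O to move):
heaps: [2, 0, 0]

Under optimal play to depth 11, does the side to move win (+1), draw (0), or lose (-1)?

p1 O@[(2,0,0)]: h0:-1[(1,0,0)]-1 h0:-2[(0,0,0)]+1*
p2 X@[(0,0,0)] terminal -1; root [(2,0,0)] d11

value((2,0,0), O) = +1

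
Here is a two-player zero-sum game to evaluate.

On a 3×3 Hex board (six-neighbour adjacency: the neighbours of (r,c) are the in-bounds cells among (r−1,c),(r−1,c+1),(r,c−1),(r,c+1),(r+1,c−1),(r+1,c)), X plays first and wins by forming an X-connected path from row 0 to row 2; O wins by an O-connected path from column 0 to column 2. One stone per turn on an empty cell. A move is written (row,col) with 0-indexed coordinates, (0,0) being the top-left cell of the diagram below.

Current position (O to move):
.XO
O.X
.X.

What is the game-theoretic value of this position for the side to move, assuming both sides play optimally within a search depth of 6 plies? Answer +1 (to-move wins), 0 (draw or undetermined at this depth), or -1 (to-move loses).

value(.XO/O.X/.X., O) = +1

[.XO/O.X/.X.] O move#1: (0,0):-1/OXO/O.X/.X., (1,1):+1/.XO/OOX/.X.*, (2,0):-1/.XO/O.X/OX., (2,2):-1/.XO/O.X/.XO
[.XO/OOX/.X.] end (terminal -1, X#2); searched .XO/O.X/.X. to 6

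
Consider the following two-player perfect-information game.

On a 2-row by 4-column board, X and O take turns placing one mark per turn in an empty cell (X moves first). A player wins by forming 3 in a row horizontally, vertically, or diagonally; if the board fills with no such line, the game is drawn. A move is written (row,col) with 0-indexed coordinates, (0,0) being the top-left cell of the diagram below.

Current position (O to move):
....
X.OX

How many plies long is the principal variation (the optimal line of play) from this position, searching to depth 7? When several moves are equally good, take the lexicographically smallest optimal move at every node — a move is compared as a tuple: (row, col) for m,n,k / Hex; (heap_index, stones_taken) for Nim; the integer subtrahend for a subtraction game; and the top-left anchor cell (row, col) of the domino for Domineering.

PV length from [..../X.OX]: 5 plies

ply 1, O at ..../X.OX | (0,0)=+0→O.../X.OX*; (0,1)=+0→.O../X.OX; (0,2)=+0→..O./X.OX; (0,3)=+0→...O/X.OX; (1,1)=+0→..../XOOX
ply 2, X at O.../X.OX | (0,1)=+0→OX../X.OX*; (0,2)=+0→O.X./X.OX; (0,3)=+0→O..X/X.OX; (1,1)=+0→O.../XXOX
ply 3, O at OX../X.OX | (0,2)=+0→OXO./X.OX*; (0,3)=+0→OX.O/X.OX; (1,1)=+0→OX../XOOX
ply 4, X at OXO./X.OX | (0,3)=+0→OXOX/X.OX*; (1,1)=+0→OXO./XXOX
ply 5, O at OXOX/X.OX | (1,1)=+0→OXOX/XOOX*
ply 6: OXOX/XOOX is terminal +0 (X); from ..../X.OX depth 7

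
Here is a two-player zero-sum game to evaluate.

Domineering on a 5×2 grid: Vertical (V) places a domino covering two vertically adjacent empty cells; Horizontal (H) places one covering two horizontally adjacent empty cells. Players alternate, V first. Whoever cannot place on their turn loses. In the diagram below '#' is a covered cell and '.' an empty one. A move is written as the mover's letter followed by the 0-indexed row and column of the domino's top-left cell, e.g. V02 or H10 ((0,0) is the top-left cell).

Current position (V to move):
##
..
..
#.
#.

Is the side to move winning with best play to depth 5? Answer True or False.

V winning at [##/../../#./#.]: True

[##/../../#./#.] V move#1: V10:+1/##/#./#./#./#.*, V11:+1/##/.#/.#/#./#., V21:-1/##/../.#/##/#., V31:-1/##/../../##/##
[##/#./#./#./#.] end (terminal -1, H#2); searched ##/../../#./#. to 5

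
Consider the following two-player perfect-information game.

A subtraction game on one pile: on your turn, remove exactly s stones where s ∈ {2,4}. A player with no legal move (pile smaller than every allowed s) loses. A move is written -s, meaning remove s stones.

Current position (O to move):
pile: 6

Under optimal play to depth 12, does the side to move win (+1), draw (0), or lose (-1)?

value(6, O) = -1

p1 O@[6]: -2[4]-1* -4[2]-1
p2 X@[4]: -2[2]-1 -4[0]+1*
p3 O@[0] terminal -1; root [6] d12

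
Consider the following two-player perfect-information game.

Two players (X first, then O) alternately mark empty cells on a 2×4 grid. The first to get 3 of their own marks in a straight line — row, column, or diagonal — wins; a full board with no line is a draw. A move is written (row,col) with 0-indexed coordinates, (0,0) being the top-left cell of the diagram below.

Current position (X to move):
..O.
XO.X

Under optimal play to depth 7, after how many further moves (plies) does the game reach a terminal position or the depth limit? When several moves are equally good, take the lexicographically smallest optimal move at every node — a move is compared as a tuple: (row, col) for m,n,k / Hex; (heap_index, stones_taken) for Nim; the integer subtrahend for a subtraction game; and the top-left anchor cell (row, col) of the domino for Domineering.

[..O./XO.X] X move#1: (0,0):+0/X.O./XO.X*, (0,1):+0/.XO./XO.X, (0,3):+0/..OX/XO.X, (1,2):-1/..O./XOXX
[X.O./XO.X] O move#2: (0,1):+0/XOO./XO.X*, (0,3):+0/X.OO/XO.X, (1,2):+0/X.O./XOOX
[XOO./XO.X] X move#3: (0,3):+0/XOOX/XO.X*, (1,2):-1/XOO./XOXX
[XOOX/XO.X] O move#4: (1,2):+0/XOOX/XOOX*
[XOOX/XOOX] end (terminal +0, X#5); searched ..O./XO.X to 7

PV length from [..O./XO.X]: 4 plies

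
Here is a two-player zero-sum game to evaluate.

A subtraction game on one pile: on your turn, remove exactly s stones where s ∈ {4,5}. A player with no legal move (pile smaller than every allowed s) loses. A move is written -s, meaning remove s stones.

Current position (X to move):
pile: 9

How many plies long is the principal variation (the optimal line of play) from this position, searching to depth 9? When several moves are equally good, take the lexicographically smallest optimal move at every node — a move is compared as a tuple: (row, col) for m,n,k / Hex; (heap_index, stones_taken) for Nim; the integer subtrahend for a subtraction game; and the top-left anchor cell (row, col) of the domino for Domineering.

[9] X move#1: -4:-1/5*, -5:-1/4
[5] O move#2: -4:+1/1*, -5:+1/0
[1] end (terminal -1, X#3); searched 9 to 9

PV length from [9]: 2 plies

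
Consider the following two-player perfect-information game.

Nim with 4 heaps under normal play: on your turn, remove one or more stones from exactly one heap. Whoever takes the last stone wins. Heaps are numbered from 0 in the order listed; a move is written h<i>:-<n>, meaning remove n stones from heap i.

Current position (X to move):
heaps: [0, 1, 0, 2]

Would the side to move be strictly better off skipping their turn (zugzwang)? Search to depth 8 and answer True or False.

zugzwang((0,1,0,2), X) = False

[(0,1,0,2)] X move#1: h1:-1:-1/(0,0,0,2), h3:-1:+1/(0,1,0,1)*, h3:-2:-1/(0,1,0,0)
[(0,1,0,1)] O move#2: h1:-1:-1/(0,0,0,1)*, h3:-1:-1/(0,1,0,0)
[(0,0,0,1)] X move#3: h3:-1:+1/(0,0,0,0)*
[(0,0,0,0)] end (terminal -1, O#4); searched (0,1,0,2) to 8
suppose X passes — search the same position with O to move:
pass> [(0,1,0,2)] O move#1: h1:-1:-1/(0,0,0,2), h3:-1:+1/(0,1,0,1)*, h3:-2:-1/(0,1,0,0)
pass> [(0,1,0,1)] X move#2: h1:-1:-1/(0,0,0,1)*, h3:-1:-1/(0,1,0,0)
pass> [(0,0,0,1)] O move#3: h3:-1:+1/(0,0,0,0)*
pass> [(0,0,0,0)] end (terminal -1, X#4); searched (0,1,0,2) to 8
for X: play +1, pass -1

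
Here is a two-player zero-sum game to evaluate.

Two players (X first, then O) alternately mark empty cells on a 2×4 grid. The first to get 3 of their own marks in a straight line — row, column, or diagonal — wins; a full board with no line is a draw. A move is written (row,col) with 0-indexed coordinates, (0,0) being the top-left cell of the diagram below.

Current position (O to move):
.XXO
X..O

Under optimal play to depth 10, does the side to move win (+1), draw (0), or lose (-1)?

ply 1, O at .XXO/X..O | (0,0)=+0→OXXO/X..O*; (1,1)=-1→.XXO/XO.O; (1,2)=-1→.XXO/X.OO
ply 2, X at OXXO/X..O | (1,1)=+0→OXXO/XX.O*; (1,2)=+0→OXXO/X.XO
ply 3, O at OXXO/XX.O | (1,2)=+0→OXXO/XXOO*
ply 4: OXXO/XXOO is terminal +0 (X); from .XXO/X..O depth 10

value(.XXO/X..O, O) = 0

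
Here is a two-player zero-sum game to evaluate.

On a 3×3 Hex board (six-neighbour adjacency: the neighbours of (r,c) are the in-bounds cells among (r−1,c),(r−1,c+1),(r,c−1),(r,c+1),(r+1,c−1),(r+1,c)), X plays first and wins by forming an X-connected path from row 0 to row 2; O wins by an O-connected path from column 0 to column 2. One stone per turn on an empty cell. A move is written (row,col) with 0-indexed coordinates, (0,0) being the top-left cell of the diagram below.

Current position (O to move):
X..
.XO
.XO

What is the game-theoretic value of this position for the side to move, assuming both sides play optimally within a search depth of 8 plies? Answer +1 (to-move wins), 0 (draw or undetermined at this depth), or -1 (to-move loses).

value(X../.XO/.XO, O) = -1

p1 O@[X../.XO/.XO]: (0,1)[XO./.XO/.XO]-1* (0,2)[X.O/.XO/.XO]-1 (1,0)[X../OXO/.XO]-1 (2,0)[X../.XO/OXO]-1
p2 X@[XO./.XO/.XO]: (0,2)[XOX/.XO/.XO]+1* (1,0)[XO./XXO/.XO]+1 (2,0)[XO./.XO/XXO]+1
p3 O@[XOX/.XO/.XO] terminal -1; root [X../.XO/.XO] d8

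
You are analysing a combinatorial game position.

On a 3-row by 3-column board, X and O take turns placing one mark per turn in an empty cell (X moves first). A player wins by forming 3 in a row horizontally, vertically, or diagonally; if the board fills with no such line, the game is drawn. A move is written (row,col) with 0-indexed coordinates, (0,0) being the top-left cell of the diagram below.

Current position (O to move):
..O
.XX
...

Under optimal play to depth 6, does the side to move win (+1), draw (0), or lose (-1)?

ply 1, O at ..O/.XX/... | (0,0)=-1→O.O/.XX/...; (0,1)=-1→.OO/.XX/...; (1,0)=+0→..O/OXX/...*; (2,0)=-1→..O/.XX/O..; (2,1)=-1→..O/.XX/.O.; (2,2)=-1→..O/.XX/..O
ply 2, X at ..O/OXX/... | (0,0)=+0→X.O/OXX/...*; (0,1)=+0→.XO/OXX/...; (2,0)=+0→..O/OXX/X..; (2,1)=+0→..O/OXX/.X.; (2,2)=-1→..O/OXX/..X
ply 3, O at X.O/OXX/... | (0,1)=-1→XOO/OXX/...; (2,0)=-1→X.O/OXX/O..; (2,1)=-1→X.O/OXX/.O.; (2,2)=+0→X.O/OXX/..O*
ply 4, X at X.O/OXX/..O | (0,1)=+0→XXO/OXX/..O*; (2,0)=+0→X.O/OXX/X.O; (2,1)=+0→X.O/OXX/.XO
ply 5, O at XXO/OXX/..O | (2,0)=-1→XXO/OXX/O.O; (2,1)=+0→XXO/OXX/.OO*
ply 6, X at XXO/OXX/.OO | (2,0)=+0→XXO/OXX/XOO*
ply 7: XXO/OXX/XOO is terminal +0 (O); from ..O/.XX/... depth 6

value(..O/.XX/..., O) = 0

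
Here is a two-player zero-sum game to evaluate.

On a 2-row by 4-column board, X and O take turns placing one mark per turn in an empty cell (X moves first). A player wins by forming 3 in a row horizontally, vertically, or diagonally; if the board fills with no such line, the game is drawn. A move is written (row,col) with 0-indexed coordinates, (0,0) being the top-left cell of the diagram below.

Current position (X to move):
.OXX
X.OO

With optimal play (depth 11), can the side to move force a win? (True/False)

p1 X@[.OXX/X.OO]: (0,0)[XOXX/X.OO]-1 (1,1)[.OXX/XXOO]+0*
p2 O@[.OXX/XXOO]: (0,0)[OOXX/XXOO]+0*
p3 X@[OOXX/XXOO] terminal +0; root [.OXX/X.OO] d11

X winning at [.OXX/X.OO]: False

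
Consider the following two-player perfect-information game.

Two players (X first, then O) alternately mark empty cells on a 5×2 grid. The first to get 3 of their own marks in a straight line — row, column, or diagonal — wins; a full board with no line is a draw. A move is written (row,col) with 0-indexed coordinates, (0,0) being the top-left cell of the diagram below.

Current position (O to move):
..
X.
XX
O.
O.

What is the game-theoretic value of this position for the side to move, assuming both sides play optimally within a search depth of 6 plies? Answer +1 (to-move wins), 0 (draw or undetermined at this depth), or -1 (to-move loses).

[../X./XX/O./O.] O move#1: (0,0):-1/O./X./XX/O./O.*, (0,1):-1/.O/X./XX/O./O., (1,1):-1/../XO/XX/O./O., (3,1):-1/../X./XX/OO/O., (4,1):-1/../X./XX/O./OO
[O./X./XX/O./O.] X move#2: (0,1):+0/OX/X./XX/O./O., (1,1):+1/O./XX/XX/O./O.*, (3,1):+1/O./X./XX/OX/O., (4,1):+0/O./X./XX/O./OX
[O./XX/XX/O./O.] O move#3: (0,1):-1/OO/XX/XX/O./O.*, (3,1):-1/O./XX/XX/OO/O., (4,1):-1/O./XX/XX/O./OO
[OO/XX/XX/O./O.] X move#4: (3,1):+1/OO/XX/XX/OX/O.*, (4,1):+0/OO/XX/XX/O./OX
[OO/XX/XX/OX/O.] end (terminal -1, O#5); searched ../X./XX/O./O. to 6

value(../X./XX/O./O., O) = -1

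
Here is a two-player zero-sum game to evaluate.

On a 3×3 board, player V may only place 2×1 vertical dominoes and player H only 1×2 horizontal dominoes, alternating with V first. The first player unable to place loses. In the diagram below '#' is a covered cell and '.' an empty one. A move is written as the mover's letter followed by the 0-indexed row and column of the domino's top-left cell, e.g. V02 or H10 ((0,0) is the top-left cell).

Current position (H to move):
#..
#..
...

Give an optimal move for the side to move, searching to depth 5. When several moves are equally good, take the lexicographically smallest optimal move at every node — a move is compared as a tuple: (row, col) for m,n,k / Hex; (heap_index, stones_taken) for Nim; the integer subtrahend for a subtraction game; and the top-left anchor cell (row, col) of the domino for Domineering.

[#../#../...] H move#1: H01:-1/###/#../..., H11:+1/#../###/...*, H20:-1/#../#../##., H21:-1/#../#../.##
[#../###/...] end (terminal -1, V#2); searched #../#../... to 5

H's best at [#../#../...]: H11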